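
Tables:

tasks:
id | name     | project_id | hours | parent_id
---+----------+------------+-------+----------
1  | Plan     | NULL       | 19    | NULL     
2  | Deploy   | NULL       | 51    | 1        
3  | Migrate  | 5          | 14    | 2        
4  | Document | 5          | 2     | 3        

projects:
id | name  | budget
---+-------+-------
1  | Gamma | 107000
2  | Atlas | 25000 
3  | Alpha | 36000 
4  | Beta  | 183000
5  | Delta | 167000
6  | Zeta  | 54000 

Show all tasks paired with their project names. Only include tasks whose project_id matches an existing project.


INNER JOIN keeps only tasks rows whose project_id matches an id in projects. Walk through each task:
  - task 1 (Plan): project_id=NULL, no match -> dropped
  - task 2 (Deploy): project_id=NULL, no match -> dropped
  - task 3 (Migrate): project_id=5 -> matches Delta
  - task 4 (Document): project_id=5 -> matches Delta
So 2 of 4 rows are dropped.

SQL:
SELECT a.name, b.name AS project
FROM tasks a
INNER JOIN projects b ON a.project_id = b.id

Result:
name     | project
---------+--------
Migrate  | Delta  
Document | Delta  


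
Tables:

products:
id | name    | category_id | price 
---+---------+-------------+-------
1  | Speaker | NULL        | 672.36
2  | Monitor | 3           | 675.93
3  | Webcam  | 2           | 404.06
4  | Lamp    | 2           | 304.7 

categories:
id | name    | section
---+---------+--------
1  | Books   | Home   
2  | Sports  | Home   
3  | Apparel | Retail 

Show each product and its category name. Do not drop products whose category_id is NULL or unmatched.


LEFT JOIN keeps every row from products (the left table); where category_id has no match in categories, the category columns become NULL. Walk through each product:
  - product 1 (Speaker): category_id=NULL, no match -> kept with NULL
  - product 2 (Monitor): category_id=3 -> matches Apparel
  - product 3 (Webcam): category_id=2 -> matches Sports
  - product 4 (Lamp): category_id=2 -> matches Sports
All 4 rows appear; 1 has NULL category.

SQL:
SELECT a.name, b.name AS category
FROM products a
LEFT JOIN categories b ON a.category_id = b.id

Result:
name    | category
--------+---------
Speaker | NULL    
Monitor | Apparel 
Webcam  | Sports  
Lamp    | Sports  


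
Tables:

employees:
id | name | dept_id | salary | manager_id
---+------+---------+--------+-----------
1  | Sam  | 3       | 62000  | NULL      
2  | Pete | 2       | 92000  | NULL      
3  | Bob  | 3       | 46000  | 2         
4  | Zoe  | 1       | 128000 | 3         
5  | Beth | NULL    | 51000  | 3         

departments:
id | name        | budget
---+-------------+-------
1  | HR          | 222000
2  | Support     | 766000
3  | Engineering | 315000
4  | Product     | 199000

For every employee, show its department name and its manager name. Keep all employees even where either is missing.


Two LEFT JOINs from the same base table employees: one to departments via dept_id, one to employees itself via manager_id. Both are LEFT so every employee is preserved.
Match against departments:
  - employee 1 (Sam): dept_id=3 -> matches Engineering
  - employee 2 (Pete): dept_id=2 -> matches Support
  - employee 3 (Bob): dept_id=3 -> matches Engineering
  - employee 4 (Zoe): dept_id=1 -> matches HR
  - employee 5 (Beth): dept_id=NULL, no match -> kept with NULL
Match against employees (self):
  - employee 1 (Sam): manager_id=NULL -> NULL
  - employee 2 (Pete): manager_id=NULL -> NULL
  - employee 3 (Bob): manager_id=2 -> Pete
  - employee 4 (Zoe): manager_id=3 -> Bob
  - employee 5 (Beth): manager_id=3 -> Bob

SQL:
SELECT a.name, b.name AS department, c.name AS manager
FROM employees a
LEFT JOIN departments b ON a.dept_id = b.id
LEFT JOIN employees c ON a.manager_id = c.id

Result:
name | department  | manager
-----+-------------+--------
Sam  | Engineering | NULL   
Pete | Support     | NULL   
Bob  | Engineering | Pete   
Zoe  | HR          | Bob    
Beth | NULL        | Bob    


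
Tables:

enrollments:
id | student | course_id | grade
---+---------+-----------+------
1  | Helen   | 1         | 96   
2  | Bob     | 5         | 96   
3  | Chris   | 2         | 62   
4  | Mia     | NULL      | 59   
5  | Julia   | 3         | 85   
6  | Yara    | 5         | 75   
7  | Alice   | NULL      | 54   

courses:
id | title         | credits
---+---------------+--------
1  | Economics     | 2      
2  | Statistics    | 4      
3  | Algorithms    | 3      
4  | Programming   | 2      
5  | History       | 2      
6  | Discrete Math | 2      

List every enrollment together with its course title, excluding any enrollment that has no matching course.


INNER JOIN keeps only enrollments rows whose course_id matches an id in courses. Walk through each enrollment:
  - enrollment 1 (Helen): course_id=1 -> matches Economics
  - enrollment 2 (Bob): course_id=5 -> matches History
  - enrollment 3 (Chris): course_id=2 -> matches Statistics
  - enrollment 4 (Mia): course_id=NULL, no match -> dropped
  - enrollment 5 (Julia): course_id=3 -> matches Algorithms
  - enrollment 6 (Yara): course_id=5 -> matches History
  - enrollment 7 (Alice): course_id=NULL, no match -> dropped
So 2 of 7 rows are dropped.

SQL:
SELECT a.student, b.title AS course
FROM enrollments a
INNER JOIN courses b ON a.course_id = b.id

Result:
student | course    
--------+-----------
Helen   | Economics 
Bob     | History   
Chris   | Statistics
Julia   | Algorithms
Yara    | History   


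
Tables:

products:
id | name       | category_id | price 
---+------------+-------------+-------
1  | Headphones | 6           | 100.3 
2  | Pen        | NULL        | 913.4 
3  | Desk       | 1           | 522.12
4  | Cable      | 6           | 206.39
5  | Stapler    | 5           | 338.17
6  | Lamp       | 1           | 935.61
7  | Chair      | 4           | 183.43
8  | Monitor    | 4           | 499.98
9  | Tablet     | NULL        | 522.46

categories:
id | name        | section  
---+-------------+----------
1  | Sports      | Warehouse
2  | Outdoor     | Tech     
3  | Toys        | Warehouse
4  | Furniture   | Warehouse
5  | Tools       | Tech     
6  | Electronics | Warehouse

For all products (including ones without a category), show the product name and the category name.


LEFT JOIN keeps every row from products (the left table); where category_id has no match in categories, the category columns become NULL. Walk through each product:
  - product 1 (Headphones): category_id=6 -> matches Electronics
  - product 2 (Pen): category_id=NULL, no match -> kept with NULL
  - product 3 (Desk): category_id=1 -> matches Sports
  - product 4 (Cable): category_id=6 -> matches Electronics
  - product 5 (Stapler): category_id=5 -> matches Tools
  - product 6 (Lamp): category_id=1 -> matches Sports
  - product 7 (Chair): category_id=4 -> matches Furniture
  - product 8 (Monitor): category_id=4 -> matches Furniture
  - product 9 (Tablet): category_id=NULL, no match -> kept with NULL
All 9 rows appear; 2 have NULL category.

SQL:
SELECT a.name, b.name AS category
FROM products a
LEFT JOIN categories b ON a.category_id = b.id

Result:
name       | category   
-----------+------------
Headphones | Electronics
Pen        | NULL       
Desk       | Sports     
Cable      | Electronics
Stapler    | Tools      
Lamp       | Sports     
Chair      | Furniture  
Monitor    | Furniture  
Tablet     | NULL       


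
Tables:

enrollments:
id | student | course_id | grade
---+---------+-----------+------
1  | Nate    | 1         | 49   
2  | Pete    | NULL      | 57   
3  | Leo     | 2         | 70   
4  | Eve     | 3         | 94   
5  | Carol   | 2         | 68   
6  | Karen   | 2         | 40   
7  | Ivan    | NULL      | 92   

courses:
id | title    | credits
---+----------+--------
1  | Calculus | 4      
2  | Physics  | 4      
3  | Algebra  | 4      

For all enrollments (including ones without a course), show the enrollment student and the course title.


LEFT JOIN keeps every row from enrollments (the left table); where course_id has no match in courses, the course columns become NULL. Walk through each enrollment:
  - enrollment 1 (Nate): course_id=1 -> matches Calculus
  - enrollment 2 (Pete): course_id=NULL, no match -> kept with NULL
  - enrollment 3 (Leo): course_id=2 -> matches Physics
  - enrollment 4 (Eve): course_id=3 -> matches Algebra
  - enrollment 5 (Carol): course_id=2 -> matches Physics
  - enrollment 6 (Karen): course_id=2 -> matches Physics
  - enrollment 7 (Ivan): course_id=NULL, no match -> kept with NULL
All 7 rows appear; 2 have NULL course.

SQL:
SELECT a.student, b.title AS course
FROM enrollments a
LEFT JOIN courses b ON a.course_id = b.id

Result:
student | course  
--------+---------
Nate    | Calculus
Pete    | NULL    
Leo     | Physics 
Eve     | Algebra 
Carol   | Physics 
Karen   | Physics 
Ivan    | NULL    


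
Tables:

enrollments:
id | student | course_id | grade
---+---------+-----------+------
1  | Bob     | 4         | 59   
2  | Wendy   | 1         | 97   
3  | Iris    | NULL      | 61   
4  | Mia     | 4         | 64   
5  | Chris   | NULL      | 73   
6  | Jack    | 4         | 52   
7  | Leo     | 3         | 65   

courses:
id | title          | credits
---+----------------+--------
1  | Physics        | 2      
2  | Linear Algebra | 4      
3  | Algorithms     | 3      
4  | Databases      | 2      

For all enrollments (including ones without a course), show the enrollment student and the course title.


LEFT JOIN keeps every row from enrollments (the left table); where course_id has no match in courses, the course columns become NULL. Walk through each enrollment:
  - enrollment 1 (Bob): course_id=4 -> matches Databases
  - enrollment 2 (Wendy): course_id=1 -> matches Physics
  - enrollment 3 (Iris): course_id=NULL, no match -> kept with NULL
  - enrollment 4 (Mia): course_id=4 -> matches Databases
  - enrollment 5 (Chris): course_id=NULL, no match -> kept with NULL
  - enrollment 6 (Jack): course_id=4 -> matches Databases
  - enrollment 7 (Leo): course_id=3 -> matches Algorithms
All 7 rows appear; 2 have NULL course.

SQL:
SELECT a.student, b.title AS course
FROM enrollments a
LEFT JOIN courses b ON a.course_id = b.id

Result:
student | course    
--------+-----------
Bob     | Databases 
Wendy   | Physics   
Iris    | NULL      
Mia     | Databases 
Chris   | NULL      
Jack    | Databases 
Leo     | Algorithms


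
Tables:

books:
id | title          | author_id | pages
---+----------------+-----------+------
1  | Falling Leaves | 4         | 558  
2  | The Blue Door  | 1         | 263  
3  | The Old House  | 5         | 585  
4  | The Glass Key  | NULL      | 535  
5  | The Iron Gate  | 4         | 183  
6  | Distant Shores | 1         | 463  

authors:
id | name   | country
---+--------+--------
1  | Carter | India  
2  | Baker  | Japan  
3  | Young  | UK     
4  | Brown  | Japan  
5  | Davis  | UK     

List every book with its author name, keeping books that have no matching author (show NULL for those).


LEFT JOIN keeps every row from books (the left table); where author_id has no match in authors, the author columns become NULL. Walk through each book:
  - book 1 (Falling Leaves): author_id=4 -> matches Brown
  - book 2 (The Blue Door): author_id=1 -> matches Carter
  - book 3 (The Old House): author_id=5 -> matches Davis
  - book 4 (The Glass Key): author_id=NULL, no match -> kept with NULL
  - book 5 (The Iron Gate): author_id=4 -> matches Brown
  - book 6 (Distant Shores): author_id=1 -> matches Carter
All 6 rows appear; 1 has NULL author.

SQL:
SELECT a.title, b.name AS author
FROM books a
LEFT JOIN authors b ON a.author_id = b.id

Result:
title          | author
---------------+-------
Falling Leaves | Brown 
The Blue Door  | Carter
The Old House  | Davis 
The Glass Key  | NULL  
The Iron Gate  | Brown 
Distant Shores | Carter


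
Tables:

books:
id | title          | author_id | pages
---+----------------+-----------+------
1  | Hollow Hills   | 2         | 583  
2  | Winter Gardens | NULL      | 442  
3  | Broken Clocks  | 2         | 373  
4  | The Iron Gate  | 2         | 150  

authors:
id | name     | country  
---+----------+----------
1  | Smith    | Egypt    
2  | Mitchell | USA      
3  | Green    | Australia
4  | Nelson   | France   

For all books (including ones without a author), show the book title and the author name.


LEFT JOIN keeps every row from books (the left table); where author_id has no match in authors, the author columns become NULL. Walk through each book:
  - book 1 (Hollow Hills): author_id=2 -> matches Mitchell
  - book 2 (Winter Gardens): author_id=NULL, no match -> kept with NULL
  - book 3 (Broken Clocks): author_id=2 -> matches Mitchell
  - book 4 (The Iron Gate): author_id=2 -> matches Mitchell
All 4 rows appear; 1 has NULL author.

SQL:
SELECT a.title, b.name AS author
FROM books a
LEFT JOIN authors b ON a.author_id = b.id

Result:
title          | author  
---------------+---------
Hollow Hills   | Mitchell
Winter Gardens | NULL    
Broken Clocks  | Mitchell
The Iron Gate  | Mitchell


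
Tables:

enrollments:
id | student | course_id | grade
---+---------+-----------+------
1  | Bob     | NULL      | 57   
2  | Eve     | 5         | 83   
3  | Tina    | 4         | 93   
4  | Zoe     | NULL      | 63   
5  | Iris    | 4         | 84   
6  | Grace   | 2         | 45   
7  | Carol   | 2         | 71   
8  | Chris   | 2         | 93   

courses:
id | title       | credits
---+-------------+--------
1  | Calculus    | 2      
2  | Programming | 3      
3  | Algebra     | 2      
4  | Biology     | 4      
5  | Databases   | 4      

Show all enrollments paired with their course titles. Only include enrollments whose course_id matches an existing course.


INNER JOIN keeps only enrollments rows whose course_id matches an id in courses. Walk through each enrollment:
  - enrollment 1 (Bob): course_id=NULL, no match -> dropped
  - enrollment 2 (Eve): course_id=5 -> matches Databases
  - enrollment 3 (Tina): course_id=4 -> matches Biology
  - enrollment 4 (Zoe): course_id=NULL, no match -> dropped
  - enrollment 5 (Iris): course_id=4 -> matches Biology
  - enrollment 6 (Grace): course_id=2 -> matches Programming
  - enrollment 7 (Carol): course_id=2 -> matches Programming
  - enrollment 8 (Chris): course_id=2 -> matches Programming
So 2 of 8 rows are dropped.

SQL:
SELECT a.student, b.title AS course
FROM enrollments a
INNER JOIN courses b ON a.course_id = b.id

Result:
student | course     
--------+------------
Eve     | Databases  
Tina    | Biology    
Iris    | Biology    
Grace   | Programming
Carol   | Programming
Chris   | Programming


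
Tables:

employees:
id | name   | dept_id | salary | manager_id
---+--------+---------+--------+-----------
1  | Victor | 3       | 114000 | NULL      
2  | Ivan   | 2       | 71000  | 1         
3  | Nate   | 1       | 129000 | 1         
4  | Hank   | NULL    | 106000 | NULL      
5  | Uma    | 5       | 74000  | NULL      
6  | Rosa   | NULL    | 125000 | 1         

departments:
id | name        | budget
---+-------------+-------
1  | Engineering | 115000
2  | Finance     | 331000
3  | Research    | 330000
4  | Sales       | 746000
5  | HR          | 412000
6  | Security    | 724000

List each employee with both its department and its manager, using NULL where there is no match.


Two LEFT JOINs from the same base table employees: one to departments via dept_id, one to employees itself via manager_id. Both are LEFT so every employee is preserved.
Match against departments:
  - employee 1 (Victor): dept_id=3 -> matches Research
  - employee 2 (Ivan): dept_id=2 -> matches Finance
  - employee 3 (Nate): dept_id=1 -> matches Engineering
  - employee 4 (Hank): dept_id=NULL, no match -> kept with NULL
  - employee 5 (Uma): dept_id=5 -> matches HR
  - employee 6 (Rosa): dept_id=NULL, no match -> kept with NULL
Match against employees (self):
  - employee 1 (Victor): manager_id=NULL -> NULL
  - employee 2 (Ivan): manager_id=1 -> Victor
  - employee 3 (Nate): manager_id=1 -> Victor
  - employee 4 (Hank): manager_id=NULL -> NULL
  - employee 5 (Uma): manager_id=NULL -> NULL
  - employee 6 (Rosa): manager_id=1 -> Victor

SQL:
SELECT a.name, b.name AS department, c.name AS manager
FROM employees a
LEFT JOIN departments b ON a.dept_id = b.id
LEFT JOIN employees c ON a.manager_id = c.id

Result:
name   | department  | manager
-------+-------------+--------
Victor | Research    | NULL   
Ivan   | Finance     | Victor 
Nate   | Engineering | Victor 
Hank   | NULL        | NULL   
Uma    | HR          | NULL   
Rosa   | NULL        | Victor 


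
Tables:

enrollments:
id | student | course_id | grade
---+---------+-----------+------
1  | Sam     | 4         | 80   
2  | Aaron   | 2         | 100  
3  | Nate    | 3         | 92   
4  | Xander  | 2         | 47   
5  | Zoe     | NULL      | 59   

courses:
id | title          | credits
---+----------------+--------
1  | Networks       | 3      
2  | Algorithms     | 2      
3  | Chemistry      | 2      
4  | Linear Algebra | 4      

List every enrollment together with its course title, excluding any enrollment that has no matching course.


INNER JOIN keeps only enrollments rows whose course_id matches an id in courses. Walk through each enrollment:
  - enrollment 1 (Sam): course_id=4 -> matches Linear Algebra
  - enrollment 2 (Aaron): course_id=2 -> matches Algorithms
  - enrollment 3 (Nate): course_id=3 -> matches Chemistry
  - enrollment 4 (Xander): course_id=2 -> matches Algorithms
  - enrollment 5 (Zoe): course_id=NULL, no match -> dropped
So 1 of 5 rows is dropped.

SQL:
SELECT a.student, b.title AS course
FROM enrollments a
INNER JOIN courses b ON a.course_id = b.id

Result:
student | course        
--------+---------------
Sam     | Linear Algebra
Aaron   | Algorithms    
Nate    | Chemistry     
Xander  | Algorithms    


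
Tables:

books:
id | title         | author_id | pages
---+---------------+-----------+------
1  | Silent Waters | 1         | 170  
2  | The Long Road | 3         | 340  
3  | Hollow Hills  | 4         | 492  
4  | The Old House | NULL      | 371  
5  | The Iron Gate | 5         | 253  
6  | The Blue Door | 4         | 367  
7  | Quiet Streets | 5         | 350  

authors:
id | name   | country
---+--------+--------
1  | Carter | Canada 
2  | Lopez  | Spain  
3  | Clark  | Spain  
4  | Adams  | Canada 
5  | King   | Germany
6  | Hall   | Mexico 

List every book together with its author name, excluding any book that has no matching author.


INNER JOIN keeps only books rows whose author_id matches an id in authors. Walk through each book:
  - book 1 (Silent Waters): author_id=1 -> matches Carter
  - book 2 (The Long Road): author_id=3 -> matches Clark
  - book 3 (Hollow Hills): author_id=4 -> matches Adams
  - book 4 (The Old House): author_id=NULL, no match -> dropped
  - book 5 (The Iron Gate): author_id=5 -> matches King
  - book 6 (The Blue Door): author_id=4 -> matches Adams
  - book 7 (Quiet Streets): author_id=5 -> matches King
So 1 of 7 rows is dropped.

SQL:
SELECT a.title, b.name AS author
FROM books a
INNER JOIN authors b ON a.author_id = b.id

Result:
title         | author
--------------+-------
Silent Waters | Carter
The Long Road | Clark 
Hollow Hills  | Adams 
The Iron Gate | King  
The Blue Door | Adams 
Quiet Streets | King  


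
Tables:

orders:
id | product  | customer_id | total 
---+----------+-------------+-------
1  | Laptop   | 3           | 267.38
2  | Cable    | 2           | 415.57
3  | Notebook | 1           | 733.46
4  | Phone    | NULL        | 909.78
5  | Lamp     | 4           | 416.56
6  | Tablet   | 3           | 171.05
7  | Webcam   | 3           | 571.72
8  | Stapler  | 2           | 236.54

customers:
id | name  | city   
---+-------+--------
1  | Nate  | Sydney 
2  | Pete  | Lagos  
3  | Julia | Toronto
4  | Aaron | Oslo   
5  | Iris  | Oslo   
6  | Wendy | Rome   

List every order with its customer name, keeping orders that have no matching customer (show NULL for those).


LEFT JOIN keeps every row from orders (the left table); where customer_id has no match in customers, the customer columns become NULL. Walk through each order:
  - order 1 (Laptop): customer_id=3 -> matches Julia
  - order 2 (Cable): customer_id=2 -> matches Pete
  - order 3 (Notebook): customer_id=1 -> matches Nate
  - order 4 (Phone): customer_id=NULL, no match -> kept with NULL
  - order 5 (Lamp): customer_id=4 -> matches Aaron
  - order 6 (Tablet): customer_id=3 -> matches Julia
  - order 7 (Webcam): customer_id=3 -> matches Julia
  - order 8 (Stapler): customer_id=2 -> matches Pete
All 8 rows appear; 1 has NULL customer.

SQL:
SELECT a.product, b.name AS customer
FROM orders a
LEFT JOIN customers b ON a.customer_id = b.id

Result:
product  | customer
---------+---------
Laptop   | Julia   
Cable    | Pete    
Notebook | Nate    
Phone    | NULL    
Lamp     | Aaron   
Tablet   | Julia   
Webcam   | Julia   
Stapler  | Pete    


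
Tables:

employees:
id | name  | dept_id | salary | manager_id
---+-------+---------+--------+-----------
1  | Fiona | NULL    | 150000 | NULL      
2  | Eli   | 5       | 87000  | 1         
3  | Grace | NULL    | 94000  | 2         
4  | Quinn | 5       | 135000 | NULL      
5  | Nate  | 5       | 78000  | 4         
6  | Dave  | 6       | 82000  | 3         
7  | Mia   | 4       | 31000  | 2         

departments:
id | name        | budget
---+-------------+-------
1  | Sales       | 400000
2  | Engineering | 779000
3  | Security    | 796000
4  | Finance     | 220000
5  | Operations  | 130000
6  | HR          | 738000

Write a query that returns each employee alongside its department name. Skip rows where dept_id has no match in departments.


INNER JOIN keeps only employees rows whose dept_id matches an id in departments. Walk through each employee:
  - employee 1 (Fiona): dept_id=NULL, no match -> dropped
  - employee 2 (Eli): dept_id=5 -> matches Operations
  - employee 3 (Grace): dept_id=NULL, no match -> dropped
  - employee 4 (Quinn): dept_id=5 -> matches Operations
  - employee 5 (Nate): dept_id=5 -> matches Operations
  - employee 6 (Dave): dept_id=6 -> matches HR
  - employee 7 (Mia): dept_id=4 -> matches Finance
So 2 of 7 rows are dropped.

SQL:
SELECT a.name, b.name AS department
FROM employees a
INNER JOIN departments b ON a.dept_id = b.id

Result:
name  | department
------+-----------
Eli   | Operations
Quinn | Operations
Nate  | Operations
Dave  | HR        
Mia   | Finance   


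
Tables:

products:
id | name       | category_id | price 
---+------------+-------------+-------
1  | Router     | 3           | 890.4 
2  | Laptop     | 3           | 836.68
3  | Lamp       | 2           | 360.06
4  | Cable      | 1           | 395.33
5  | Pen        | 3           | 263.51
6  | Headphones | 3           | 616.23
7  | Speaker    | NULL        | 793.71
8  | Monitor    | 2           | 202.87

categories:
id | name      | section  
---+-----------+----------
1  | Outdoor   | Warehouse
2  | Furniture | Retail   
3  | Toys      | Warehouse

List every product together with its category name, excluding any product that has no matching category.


INNER JOIN keeps only products rows whose category_id matches an id in categories. Walk through each product:
  - product 1 (Router): category_id=3 -> matches Toys
  - product 2 (Laptop): category_id=3 -> matches Toys
  - product 3 (Lamp): category_id=2 -> matches Furniture
  - product 4 (Cable): category_id=1 -> matches Outdoor
  - product 5 (Pen): category_id=3 -> matches Toys
  - product 6 (Headphones): category_id=3 -> matches Toys
  - product 7 (Speaker): category_id=NULL, no match -> dropped
  - product 8 (Monitor): category_id=2 -> matches Furniture
So 1 of 8 rows is dropped.

SQL:
SELECT a.name, b.name AS category
FROM products a
INNER JOIN categories b ON a.category_id = b.id

Result:
name       | category 
-----------+----------
Router     | Toys     
Laptop     | Toys     
Lamp       | Furniture
Cable      | Outdoor  
Pen        | Toys     
Headphones | Toys     
Monitor    | Furniture


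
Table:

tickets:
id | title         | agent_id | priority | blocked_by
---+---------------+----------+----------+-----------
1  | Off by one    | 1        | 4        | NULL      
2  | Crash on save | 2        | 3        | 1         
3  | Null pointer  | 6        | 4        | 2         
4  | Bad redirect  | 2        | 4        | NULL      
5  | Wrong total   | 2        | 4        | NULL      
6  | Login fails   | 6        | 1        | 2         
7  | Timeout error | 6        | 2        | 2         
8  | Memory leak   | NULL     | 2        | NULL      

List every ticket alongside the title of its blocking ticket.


This is a self-join: tickets is joined to a second copy of itself, matching each row's blocked_by to another row's id. Use LEFT JOIN so rows with blocked_by=NULL are kept.
  - ticket 1 (Off by one): blocked_by=NULL -> NULL
  - ticket 2 (Crash on save): blocked_by=1 -> Off by one
  - ticket 3 (Null pointer): blocked_by=2 -> Crash on save
  - ticket 4 (Bad redirect): blocked_by=NULL -> NULL
  - ticket 5 (Wrong total): blocked_by=NULL -> NULL
  - ticket 6 (Login fails): blocked_by=2 -> Crash on save
  - ticket 7 (Timeout error): blocked_by=2 -> Crash on save
  - ticket 8 (Memory leak): blocked_by=NULL -> NULL

SQL:
SELECT a.title AS item, b.title AS blocked_by
FROM tickets a
LEFT JOIN tickets b ON a.blocked_by = b.id

Result:
item          | blocked_by   
--------------+--------------
Off by one    | NULL         
Crash on save | Off by one   
Null pointer  | Crash on save
Bad redirect  | NULL         
Wrong total   | NULL         
Login fails   | Crash on save
Timeout error | Crash on save
Memory leak   | NULL         


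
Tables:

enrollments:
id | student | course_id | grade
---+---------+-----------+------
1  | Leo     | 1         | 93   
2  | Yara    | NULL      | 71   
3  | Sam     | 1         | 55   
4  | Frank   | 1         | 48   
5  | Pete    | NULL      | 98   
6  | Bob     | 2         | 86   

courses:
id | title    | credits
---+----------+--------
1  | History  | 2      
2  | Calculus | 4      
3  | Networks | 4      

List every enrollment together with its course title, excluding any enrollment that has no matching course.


INNER JOIN keeps only enrollments rows whose course_id matches an id in courses. Walk through each enrollment:
  - enrollment 1 (Leo): course_id=1 -> matches History
  - enrollment 2 (Yara): course_id=NULL, no match -> dropped
  - enrollment 3 (Sam): course_id=1 -> matches History
  - enrollment 4 (Frank): course_id=1 -> matches History
  - enrollment 5 (Pete): course_id=NULL, no match -> dropped
  - enrollment 6 (Bob): course_id=2 -> matches Calculus
So 2 of 6 rows are dropped.

SQL:
SELECT a.student, b.title AS course
FROM enrollments a
INNER JOIN courses b ON a.course_id = b.id

Result:
student | course  
--------+---------
Leo     | History 
Sam     | History 
Frank   | History 
Bob     | Calculus


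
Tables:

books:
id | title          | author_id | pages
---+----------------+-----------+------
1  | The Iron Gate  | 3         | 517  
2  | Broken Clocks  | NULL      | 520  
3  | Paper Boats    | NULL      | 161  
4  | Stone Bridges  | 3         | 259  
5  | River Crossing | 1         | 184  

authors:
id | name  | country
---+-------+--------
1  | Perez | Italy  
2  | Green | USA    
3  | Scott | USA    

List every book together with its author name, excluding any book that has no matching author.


INNER JOIN keeps only books rows whose author_id matches an id in authors. Walk through each book:
  - book 1 (The Iron Gate): author_id=3 -> matches Scott
  - book 2 (Broken Clocks): author_id=NULL, no match -> dropped
  - book 3 (Paper Boats): author_id=NULL, no match -> dropped
  - book 4 (Stone Bridges): author_id=3 -> matches Scott
  - book 5 (River Crossing): author_id=1 -> matches Perez
So 2 of 5 rows are dropped.

SQL:
SELECT a.title, b.name AS author
FROM books a
INNER JOIN authors b ON a.author_id = b.id

Result:
title          | author
---------------+-------
The Iron Gate  | Scott 
Stone Bridges  | Scott 
River Crossing | Perez 


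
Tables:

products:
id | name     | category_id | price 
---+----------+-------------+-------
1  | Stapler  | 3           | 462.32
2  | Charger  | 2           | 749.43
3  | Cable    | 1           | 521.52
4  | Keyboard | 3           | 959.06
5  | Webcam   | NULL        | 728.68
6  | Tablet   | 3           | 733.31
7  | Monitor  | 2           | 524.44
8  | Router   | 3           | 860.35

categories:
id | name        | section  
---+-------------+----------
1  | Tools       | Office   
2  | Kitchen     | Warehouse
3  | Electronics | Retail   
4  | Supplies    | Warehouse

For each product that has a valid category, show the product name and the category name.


INNER JOIN keeps only products rows whose category_id matches an id in categories. Walk through each product:
  - product 1 (Stapler): category_id=3 -> matches Electronics
  - product 2 (Charger): category_id=2 -> matches Kitchen
  - product 3 (Cable): category_id=1 -> matches Tools
  - product 4 (Keyboard): category_id=3 -> matches Electronics
  - product 5 (Webcam): category_id=NULL, no match -> dropped
  - product 6 (Tablet): category_id=3 -> matches Electronics
  - product 7 (Monitor): category_id=2 -> matches Kitchen
  - product 8 (Router): category_id=3 -> matches Electronics
So 1 of 8 rows is dropped.

SQL:
SELECT a.name, b.name AS category
FROM products a
INNER JOIN categories b ON a.category_id = b.id

Result:
name     | category   
---------+------------
Stapler  | Electronics
Charger  | Kitchen    
Cable    | Tools      
Keyboard | Electronics
Tablet   | Electronics
Monitor  | Kitchen    
Router   | Electronics


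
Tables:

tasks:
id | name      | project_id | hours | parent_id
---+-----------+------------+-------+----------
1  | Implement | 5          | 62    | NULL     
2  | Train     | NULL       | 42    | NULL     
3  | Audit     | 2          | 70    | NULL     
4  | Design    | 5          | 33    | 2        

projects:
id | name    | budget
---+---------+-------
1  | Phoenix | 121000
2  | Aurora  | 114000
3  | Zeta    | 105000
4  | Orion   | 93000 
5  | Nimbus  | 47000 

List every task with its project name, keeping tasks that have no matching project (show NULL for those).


LEFT JOIN keeps every row from tasks (the left table); where project_id has no match in projects, the project columns become NULL. Walk through each task:
  - task 1 (Implement): project_id=5 -> matches Nimbus
  - task 2 (Train): project_id=NULL, no match -> kept with NULL
  - task 3 (Audit): project_id=2 -> matches Aurora
  - task 4 (Design): project_id=5 -> matches Nimbus
All 4 rows appear; 1 has NULL project.

SQL:
SELECT a.name, b.name AS project
FROM tasks a
LEFT JOIN projects b ON a.project_id = b.id

Result:
name      | project
----------+--------
Implement | Nimbus 
Train     | NULL   
Audit     | Aurora 
Design    | Nimbus 


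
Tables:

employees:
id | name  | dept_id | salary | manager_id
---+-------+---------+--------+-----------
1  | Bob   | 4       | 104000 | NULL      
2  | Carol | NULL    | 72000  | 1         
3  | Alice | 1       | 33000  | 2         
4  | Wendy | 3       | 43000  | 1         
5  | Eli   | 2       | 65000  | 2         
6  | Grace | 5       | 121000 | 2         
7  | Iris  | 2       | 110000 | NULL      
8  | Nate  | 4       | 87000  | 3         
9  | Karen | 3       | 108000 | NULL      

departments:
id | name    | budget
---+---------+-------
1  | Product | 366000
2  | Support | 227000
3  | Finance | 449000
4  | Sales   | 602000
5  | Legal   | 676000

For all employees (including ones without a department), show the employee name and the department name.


LEFT JOIN keeps every row from employees (the left table); where dept_id has no match in departments, the department columns become NULL. Walk through each employee:
  - employee 1 (Bob): dept_id=4 -> matches Sales
  - employee 2 (Carol): dept_id=NULL, no match -> kept with NULL
  - employee 3 (Alice): dept_id=1 -> matches Product
  - employee 4 (Wendy): dept_id=3 -> matches Finance
  - employee 5 (Eli): dept_id=2 -> matches Support
  - employee 6 (Grace): dept_id=5 -> matches Legal
  - employee 7 (Iris): dept_id=2 -> matches Support
  - employee 8 (Nate): dept_id=4 -> matches Sales
  - employee 9 (Karen): dept_id=3 -> matches Finance
All 9 rows appear; 1 has NULL department.

SQL:
SELECT a.name, b.name AS department
FROM employees a
LEFT JOIN departments b ON a.dept_id = b.id

Result:
name  | department
------+-----------
Bob   | Sales     
Carol | NULL      
Alice | Product   
Wendy | Finance   
Eli   | Support   
Grace | Legal     
Iris  | Support   
Nate  | Sales     
Karen | Finance   


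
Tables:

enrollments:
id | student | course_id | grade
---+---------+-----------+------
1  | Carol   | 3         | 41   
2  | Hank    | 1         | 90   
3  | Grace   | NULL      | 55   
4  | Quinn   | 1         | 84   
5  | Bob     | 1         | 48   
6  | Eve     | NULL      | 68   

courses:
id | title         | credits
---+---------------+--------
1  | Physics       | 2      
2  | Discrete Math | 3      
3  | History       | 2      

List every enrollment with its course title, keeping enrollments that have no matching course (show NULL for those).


LEFT JOIN keeps every row from enrollments (the left table); where course_id has no match in courses, the course columns become NULL. Walk through each enrollment:
  - enrollment 1 (Carol): course_id=3 -> matches History
  - enrollment 2 (Hank): course_id=1 -> matches Physics
  - enrollment 3 (Grace): course_id=NULL, no match -> kept with NULL
  - enrollment 4 (Quinn): course_id=1 -> matches Physics
  - enrollment 5 (Bob): course_id=1 -> matches Physics
  - enrollment 6 (Eve): course_id=NULL, no match -> kept with NULL
All 6 rows appear; 2 have NULL course.

SQL:
SELECT a.student, b.title AS course
FROM enrollments a
LEFT JOIN courses b ON a.course_id = b.id

Result:
student | course 
--------+--------
Carol   | History
Hank    | Physics
Grace   | NULL   
Quinn   | Physics
Bob     | Physics
Eve     | NULL   


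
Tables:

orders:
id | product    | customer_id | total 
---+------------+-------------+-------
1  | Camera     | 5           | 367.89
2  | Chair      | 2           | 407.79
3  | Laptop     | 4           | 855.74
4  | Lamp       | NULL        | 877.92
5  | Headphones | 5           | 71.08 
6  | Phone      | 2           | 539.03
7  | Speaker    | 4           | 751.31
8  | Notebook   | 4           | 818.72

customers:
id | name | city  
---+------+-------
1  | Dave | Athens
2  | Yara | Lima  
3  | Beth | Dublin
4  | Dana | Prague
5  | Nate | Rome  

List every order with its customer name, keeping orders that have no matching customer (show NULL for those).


LEFT JOIN keeps every row from orders (the left table); where customer_id has no match in customers, the customer columns become NULL. Walk through each order:
  - order 1 (Camera): customer_id=5 -> matches Nate
  - order 2 (Chair): customer_id=2 -> matches Yara
  - order 3 (Laptop): customer_id=4 -> matches Dana
  - order 4 (Lamp): customer_id=NULL, no match -> kept with NULL
  - order 5 (Headphones): customer_id=5 -> matches Nate
  - order 6 (Phone): customer_id=2 -> matches Yara
  - order 7 (Speaker): customer_id=4 -> matches Dana
  - order 8 (Notebook): customer_id=4 -> matches Dana
All 8 rows appear; 1 has NULL customer.

SQL:
SELECT a.product, b.name AS customer
FROM orders a
LEFT JOIN customers b ON a.customer_id = b.id

Result:
product    | customer
-----------+---------
Camera     | Nate    
Chair      | Yara    
Laptop     | Dana    
Lamp       | NULL    
Headphones | Nate    
Phone      | Yara    
Speaker    | Dana    
Notebook   | Dana    


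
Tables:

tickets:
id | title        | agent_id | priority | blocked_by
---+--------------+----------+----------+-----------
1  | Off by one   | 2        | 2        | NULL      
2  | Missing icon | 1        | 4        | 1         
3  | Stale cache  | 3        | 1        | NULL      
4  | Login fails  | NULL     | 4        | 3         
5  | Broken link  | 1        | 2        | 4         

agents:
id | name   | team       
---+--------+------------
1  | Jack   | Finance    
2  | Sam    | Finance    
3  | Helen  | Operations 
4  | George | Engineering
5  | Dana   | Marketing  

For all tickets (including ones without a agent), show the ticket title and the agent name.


LEFT JOIN keeps every row from tickets (the left table); where agent_id has no match in agents, the agent columns become NULL. Walk through each ticket:
  - ticket 1 (Off by one): agent_id=2 -> matches Sam
  - ticket 2 (Missing icon): agent_id=1 -> matches Jack
  - ticket 3 (Stale cache): agent_id=3 -> matches Helen
  - ticket 4 (Login fails): agent_id=NULL, no match -> kept with NULL
  - ticket 5 (Broken link): agent_id=1 -> matches Jack
All 5 rows appear; 1 has NULL agent.

SQL:
SELECT a.title, b.name AS agent
FROM tickets a
LEFT JOIN agents b ON a.agent_id = b.id

Result:
title        | agent
-------------+------
Off by one   | Sam  
Missing icon | Jack 
Stale cache  | Helen
Login fails  | NULL 
Broken link  | Jack 


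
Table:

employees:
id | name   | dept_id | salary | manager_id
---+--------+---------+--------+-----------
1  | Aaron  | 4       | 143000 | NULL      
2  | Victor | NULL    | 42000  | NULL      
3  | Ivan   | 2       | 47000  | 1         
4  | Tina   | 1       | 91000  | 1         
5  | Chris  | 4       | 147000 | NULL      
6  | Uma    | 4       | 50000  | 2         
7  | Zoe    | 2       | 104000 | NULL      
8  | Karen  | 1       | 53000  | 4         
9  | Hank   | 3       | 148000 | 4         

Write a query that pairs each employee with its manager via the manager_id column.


This is a self-join: employees is joined to a second copy of itself, matching each row's manager_id to another row's id. Use LEFT JOIN so rows with manager_id=NULL are kept.
  - employee 1 (Aaron): manager_id=NULL -> NULL
  - employee 2 (Victor): manager_id=NULL -> NULL
  - employee 3 (Ivan): manager_id=1 -> Aaron
  - employee 4 (Tina): manager_id=1 -> Aaron
  - employee 5 (Chris): manager_id=NULL -> NULL
  - employee 6 (Uma): manager_id=2 -> Victor
  - employee 7 (Zoe): manager_id=NULL -> NULL
  - employee 8 (Karen): manager_id=4 -> Tina
  - employee 9 (Hank): manager_id=4 -> Tina

SQL:
SELECT a.name AS item, b.name AS manager
FROM employees a
LEFT JOIN employees b ON a.manager_id = b.id

Result:
item   | manager
-------+--------
Aaron  | NULL   
Victor | NULL   
Ivan   | Aaron  
Tina   | Aaron  
Chris  | NULL   
Uma    | Victor 
Zoe    | NULL   
Karen  | Tina   
Hank   | Tina   


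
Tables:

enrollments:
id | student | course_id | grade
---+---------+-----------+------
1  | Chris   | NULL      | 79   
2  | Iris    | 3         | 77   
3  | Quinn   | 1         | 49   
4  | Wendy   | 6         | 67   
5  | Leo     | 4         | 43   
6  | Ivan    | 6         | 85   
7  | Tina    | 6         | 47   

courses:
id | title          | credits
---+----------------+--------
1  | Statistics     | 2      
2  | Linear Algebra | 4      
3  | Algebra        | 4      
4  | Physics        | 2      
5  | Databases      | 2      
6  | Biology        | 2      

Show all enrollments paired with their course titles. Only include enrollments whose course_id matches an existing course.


INNER JOIN keeps only enrollments rows whose course_id matches an id in courses. Walk through each enrollment:
  - enrollment 1 (Chris): course_id=NULL, no match -> dropped
  - enrollment 2 (Iris): course_id=3 -> matches Algebra
  - enrollment 3 (Quinn): course_id=1 -> matches Statistics
  - enrollment 4 (Wendy): course_id=6 -> matches Biology
  - enrollment 5 (Leo): course_id=4 -> matches Physics
  - enrollment 6 (Ivan): course_id=6 -> matches Biology
  - enrollment 7 (Tina): course_id=6 -> matches Biology
So 1 of 7 rows is dropped.

SQL:
SELECT a.student, b.title AS course
FROM enrollments a
INNER JOIN courses b ON a.course_id = b.id

Result:
student | course    
--------+-----------
Iris    | Algebra   
Quinn   | Statistics
Wendy   | Biology   
Leo     | Physics   
Ivan    | Biology   
Tina    | Biology   


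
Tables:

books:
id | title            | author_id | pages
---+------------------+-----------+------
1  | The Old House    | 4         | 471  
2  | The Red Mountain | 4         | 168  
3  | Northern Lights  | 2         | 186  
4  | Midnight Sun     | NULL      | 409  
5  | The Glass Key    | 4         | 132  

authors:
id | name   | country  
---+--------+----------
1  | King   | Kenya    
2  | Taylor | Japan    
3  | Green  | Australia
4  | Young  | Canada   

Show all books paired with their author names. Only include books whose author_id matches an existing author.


INNER JOIN keeps only books rows whose author_id matches an id in authors. Walk through each book:
  - book 1 (The Old House): author_id=4 -> matches Young
  - book 2 (The Red Mountain): author_id=4 -> matches Young
  - book 3 (Northern Lights): author_id=2 -> matches Taylor
  - book 4 (Midnight Sun): author_id=NULL, no match -> dropped
  - book 5 (The Glass Key): author_id=4 -> matches Young
So 1 of 5 rows is dropped.

SQL:
SELECT a.title, b.name AS author
FROM books a
INNER JOIN authors b ON a.author_id = b.id

Result:
title            | author
-----------------+-------
The Old House    | Young 
The Red Mountain | Young 
Northern Lights  | Taylor
The Glass Key    | Young 
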